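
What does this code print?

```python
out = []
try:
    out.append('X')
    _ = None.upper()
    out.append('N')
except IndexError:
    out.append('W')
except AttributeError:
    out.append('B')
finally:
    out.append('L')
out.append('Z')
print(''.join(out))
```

Execution trace: 'X' (try body) → 'B' (except AttributeError) → 'L' (finally) → 'Z' (after the try/except). Output: XBLZ

Answer: XBLZ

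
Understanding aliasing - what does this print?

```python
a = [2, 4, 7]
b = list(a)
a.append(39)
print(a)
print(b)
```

Key concept: list() constructor creates copy.
Step by step:
`a = [2, 4, 7]` → a = [2, 4, 7]
`b = list(a)` → b = [2, 4, 7]
`a.append(39)` → a = [2, 4, 7, 39]
`print(a)` → prints [2, 4, 7, 39]
`print(b)` → prints [2, 4, 7]

Answer:
[2, 4, 7, 39]
[2, 4, 7]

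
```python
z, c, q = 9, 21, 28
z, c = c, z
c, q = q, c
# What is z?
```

Trace:
`z, c, q = 9, 21, 28` → z = 9; c = 21; q = 28
`z, c = c, z` → z = 21; c = 9
`c, q = q, c` → c = 28; q = 9
So z = 21

Answer: 21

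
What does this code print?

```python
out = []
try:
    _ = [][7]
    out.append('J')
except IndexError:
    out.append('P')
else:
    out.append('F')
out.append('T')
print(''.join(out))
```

Execution trace: 'P' (except IndexError) → 'T' (after the try/except). Output: PT

Answer: PT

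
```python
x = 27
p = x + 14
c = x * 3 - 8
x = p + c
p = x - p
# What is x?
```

Trace:
`x = 27` → x = 27
`p = x + 14` → p = 41
`c = x * 3 - 8` → c = 73
`x = p + c` → x = 114
`p = x - p` → p = 73
So x = 114

Answer: 114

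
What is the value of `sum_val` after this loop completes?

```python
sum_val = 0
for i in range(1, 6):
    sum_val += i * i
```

Sum of squares 1² to 5² = 55
`sum_val` takes the values: 0 → 1 → 5 → 14 → 30 → 55

Answer: 55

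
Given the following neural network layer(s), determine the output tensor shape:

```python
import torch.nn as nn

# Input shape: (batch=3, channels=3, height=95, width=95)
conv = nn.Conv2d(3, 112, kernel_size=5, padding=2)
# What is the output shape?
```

Input: (3, 3, 95, 95) -> Output: (3, 112, 95, 95)

Answer: (3, 112, 95, 95)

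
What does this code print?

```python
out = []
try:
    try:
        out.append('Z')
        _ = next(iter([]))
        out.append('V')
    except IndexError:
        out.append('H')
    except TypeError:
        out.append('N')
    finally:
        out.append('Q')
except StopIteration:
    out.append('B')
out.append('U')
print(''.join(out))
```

Execution trace: 'Z' (inner try body) → 'Q' (inner finally) → 'B' (outer except StopIteration) → 'U' (after the try/except). Output: ZQBU

Answer: ZQBU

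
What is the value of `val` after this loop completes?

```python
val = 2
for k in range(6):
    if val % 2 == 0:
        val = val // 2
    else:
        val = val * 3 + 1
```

Collatz-style transformation from 2
`val` takes the values: 2 → 1 → 4 → 2 → 1 → 4 → 2

Answer: 2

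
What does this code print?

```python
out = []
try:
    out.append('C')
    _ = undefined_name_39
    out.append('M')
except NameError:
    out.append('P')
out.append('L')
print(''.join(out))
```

Execution trace: 'C' (try body) → 'P' (except NameError) → 'L' (after the try/except). Output: CPL

Answer: CPL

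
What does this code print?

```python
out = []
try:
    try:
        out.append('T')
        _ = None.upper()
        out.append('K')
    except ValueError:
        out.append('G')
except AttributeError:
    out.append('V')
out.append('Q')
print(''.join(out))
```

Execution trace: 'T' (inner try body) → 'V' (outer except AttributeError) → 'Q' (after the try/except). Output: TVQ

Answer: TVQ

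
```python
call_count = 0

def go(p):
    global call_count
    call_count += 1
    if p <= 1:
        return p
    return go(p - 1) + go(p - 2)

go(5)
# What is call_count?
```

Calls(p) = 1 + Calls(p-1) + Calls(p-2); Calls(0)=Calls(1)=1. For p=5 this gives 15.

Answer: 15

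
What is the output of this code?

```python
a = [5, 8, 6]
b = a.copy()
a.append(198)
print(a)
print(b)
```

Key concept: list.copy() creates independent copy.
Step by step:
`a = [5, 8, 6]` → a = [5, 8, 6]
`b = a.copy()` → b = [5, 8, 6]
`a.append(198)` → a = [5, 8, 6, 198]
`print(a)` → prints [5, 8, 6, 198]
`print(b)` → prints [5, 8, 6]

Answer:
[5, 8, 6, 198]
[5, 8, 6]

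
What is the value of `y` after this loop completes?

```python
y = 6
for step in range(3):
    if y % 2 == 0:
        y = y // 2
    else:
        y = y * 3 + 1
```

Collatz-style transformation from 6
`y` takes the values: 6 → 3 → 10 → 5

Answer: 5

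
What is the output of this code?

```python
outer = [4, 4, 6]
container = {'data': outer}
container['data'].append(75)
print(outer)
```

Key concept: dict holds reference to list.
Step by step:
`outer = [4, 4, 6]` → outer = [4, 4, 6]
`container = {'data': outer}` → container = {'data': [4, 4, 6]}
`container['data'].append(75)` → outer = [4, 4, 6, 75]; container = {'data': [4, 4, 6, 75]}
`print(outer)` → prints [4, 4, 6, 75]

Answer: [4, 4, 6, 75]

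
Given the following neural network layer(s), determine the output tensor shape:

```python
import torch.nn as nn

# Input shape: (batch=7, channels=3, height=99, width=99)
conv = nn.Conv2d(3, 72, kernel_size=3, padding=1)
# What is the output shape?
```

Input: (7, 3, 99, 99) -> Output: (7, 72, 99, 99)

Answer: (7, 72, 99, 99)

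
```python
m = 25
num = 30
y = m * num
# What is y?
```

Trace:
`m = 25` → m = 25
`num = 30` → num = 30
`y = m * num` → y = 750
So y = 750

Answer: 750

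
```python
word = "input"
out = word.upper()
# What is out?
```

Trace:
`word = "input"` → word = 'input'
`out = word.upper()` → out = 'INPUT'
So out = 'INPUT'

Answer: 'INPUT'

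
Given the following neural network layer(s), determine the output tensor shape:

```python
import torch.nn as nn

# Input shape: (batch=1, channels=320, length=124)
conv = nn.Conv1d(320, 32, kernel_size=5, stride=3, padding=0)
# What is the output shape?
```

Input: (1, 320, 124) -> Output: (1, 32, 40)

Answer: (1, 32, 40)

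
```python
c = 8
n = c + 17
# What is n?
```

Trace:
`c = 8` → c = 8
`n = c + 17` → n = 25
So n = 25

Answer: 25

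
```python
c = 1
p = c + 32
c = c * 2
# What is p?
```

Trace:
`c = 1` → c = 1
`p = c + 32` → p = 33
`c = c * 2` → c = 2
So p = 33

Answer: 33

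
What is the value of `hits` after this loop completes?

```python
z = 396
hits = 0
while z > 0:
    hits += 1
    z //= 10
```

Count digits by repeated division by 10
`hits` takes the values: 0 → 1 → 2 → 3

Answer: 3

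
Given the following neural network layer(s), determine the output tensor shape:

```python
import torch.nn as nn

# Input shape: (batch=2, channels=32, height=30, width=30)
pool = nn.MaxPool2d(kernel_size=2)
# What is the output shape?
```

Input: (2, 32, 30, 30) -> Output: (2, 32, 15, 15)

Answer: (2, 32, 15, 15)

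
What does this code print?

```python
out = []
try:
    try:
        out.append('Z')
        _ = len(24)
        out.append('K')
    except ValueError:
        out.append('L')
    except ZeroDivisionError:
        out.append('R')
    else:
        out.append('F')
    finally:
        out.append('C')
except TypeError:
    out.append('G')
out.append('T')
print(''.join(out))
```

Execution trace: 'Z' (inner try body) → 'C' (inner finally) → 'G' (outer except TypeError) → 'T' (after the try/except). Output: ZCGT

Answer: ZCGT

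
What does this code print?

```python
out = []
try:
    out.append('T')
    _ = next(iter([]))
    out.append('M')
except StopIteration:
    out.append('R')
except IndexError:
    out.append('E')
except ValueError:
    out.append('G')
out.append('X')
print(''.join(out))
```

Execution trace: 'T' (try body) → 'R' (except StopIteration) → 'X' (after the try/except). Output: TRX

Answer: TRX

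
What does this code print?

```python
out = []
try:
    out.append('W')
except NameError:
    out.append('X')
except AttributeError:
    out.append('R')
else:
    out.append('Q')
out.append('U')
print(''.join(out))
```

Execution trace: 'W' (try body, no exception) → 'Q' (else) → 'U' (after the try/except). Output: WQU

Answer: WQU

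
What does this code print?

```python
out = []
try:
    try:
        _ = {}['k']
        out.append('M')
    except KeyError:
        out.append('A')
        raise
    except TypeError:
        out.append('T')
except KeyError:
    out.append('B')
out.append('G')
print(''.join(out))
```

Execution trace: 'A' (inner except KeyError) → 'B' (outer except KeyError) → 'G' (after the try/except). Output: ABG

Answer: ABG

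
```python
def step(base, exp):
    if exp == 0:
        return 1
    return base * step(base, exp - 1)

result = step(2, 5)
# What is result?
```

step(2, 5) = 2 * 2 * 2 * 2 * 2 = 32

Answer: 32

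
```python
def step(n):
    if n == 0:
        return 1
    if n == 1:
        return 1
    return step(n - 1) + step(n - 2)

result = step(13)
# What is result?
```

Build up from base cases: step(0)=1, step(1)=1, step(2)=2, step(3)=3, step(4)=5, step(5)=8, step(6)=13, ..., step(13)=377

Answer: 377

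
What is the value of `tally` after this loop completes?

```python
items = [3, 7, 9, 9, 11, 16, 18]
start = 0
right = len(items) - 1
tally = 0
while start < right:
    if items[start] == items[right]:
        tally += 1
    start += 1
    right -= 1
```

Count matching pairs from ends
`tally` takes the values: 0

Answer: 0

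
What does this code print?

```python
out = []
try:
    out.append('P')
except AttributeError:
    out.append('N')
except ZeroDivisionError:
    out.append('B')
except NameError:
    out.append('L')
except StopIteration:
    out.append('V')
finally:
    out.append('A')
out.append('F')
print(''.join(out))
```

Execution trace: 'P' (try body, no exception) → 'A' (finally) → 'F' (after the try/except). Output: PAF

Answer: PAF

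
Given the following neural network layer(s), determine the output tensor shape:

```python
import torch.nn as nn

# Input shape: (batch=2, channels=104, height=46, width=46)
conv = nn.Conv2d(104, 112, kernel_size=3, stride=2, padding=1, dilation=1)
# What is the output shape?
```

Input: (2, 104, 46, 46) -> Output: (2, 112, 23, 23)

Answer: (2, 112, 23, 23)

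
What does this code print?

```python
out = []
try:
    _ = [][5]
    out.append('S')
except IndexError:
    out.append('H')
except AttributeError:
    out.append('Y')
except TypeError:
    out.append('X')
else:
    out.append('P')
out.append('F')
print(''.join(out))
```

Execution trace: 'H' (except IndexError) → 'F' (after the try/except). Output: HF

Answer: HF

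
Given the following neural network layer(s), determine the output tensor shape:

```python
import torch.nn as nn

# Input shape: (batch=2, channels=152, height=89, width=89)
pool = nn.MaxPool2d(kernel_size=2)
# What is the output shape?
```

Input: (2, 152, 89, 89) -> Output: (2, 152, 44, 44)

Answer: (2, 152, 44, 44)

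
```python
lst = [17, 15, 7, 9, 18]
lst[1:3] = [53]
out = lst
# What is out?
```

Trace:
`lst = [17, 15, 7, 9, 18]` → lst = [17, 15, 7, 9, 18]
`lst[1:3] = [53]` → lst = [17, 53, 9, 18]
`out = lst` → out = [17, 53, 9, 18]
So out = [17, 53, 9, 18]

Answer: [17, 53, 9, 18]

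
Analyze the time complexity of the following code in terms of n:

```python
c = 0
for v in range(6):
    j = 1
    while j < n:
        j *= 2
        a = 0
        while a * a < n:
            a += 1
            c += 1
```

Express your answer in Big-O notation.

Each loop level contributes: 1 × log n × √n. Multiplying the contributions gives O(√n log n).

Answer: O(√n log n)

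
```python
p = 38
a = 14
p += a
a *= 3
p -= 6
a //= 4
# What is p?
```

Trace:
`p = 38` → p = 38
`a = 14` → a = 14
`p += a` → p = 52
`a *= 3` → a = 42
`p -= 6` → p = 46
`a //= 4` → a = 10
So p = 46

Answer: 46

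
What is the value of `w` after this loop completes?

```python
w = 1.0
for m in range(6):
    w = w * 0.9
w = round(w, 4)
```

Exponential decay: 1.0 * 0.9^6
`w` takes the values: 1.0 → 0.9 → 0.81 → 0.729 → 0.6561 → 0.59049 → 0.531441 → 0.5314

Answer: 0.5314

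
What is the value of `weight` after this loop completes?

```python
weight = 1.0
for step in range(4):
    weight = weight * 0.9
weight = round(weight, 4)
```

Exponential decay: 1.0 * 0.9^4
`weight` takes the values: 1.0 → 0.9 → 0.81 → 0.729 → 0.6561

Answer: 0.6561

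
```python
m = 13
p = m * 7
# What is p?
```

Trace:
`m = 13` → m = 13
`p = m * 7` → p = 91
So p = 91

Answer: 91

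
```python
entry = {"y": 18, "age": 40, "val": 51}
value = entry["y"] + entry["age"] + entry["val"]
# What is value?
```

Trace:
`entry = {"y": 18, "age": 40, "val": 51}` → entry = {'y': 18, 'age': 40, 'val': 51}
`value = entry["y"] + entry["age"] + entry["val"]` → value = 109
So value = 109

Answer: 109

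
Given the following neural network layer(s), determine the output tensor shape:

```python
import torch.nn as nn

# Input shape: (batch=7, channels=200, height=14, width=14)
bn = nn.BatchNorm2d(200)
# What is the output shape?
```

Input: (7, 200, 14, 14) -> Output: (7, 200, 14, 14)

Answer: (7, 200, 14, 14)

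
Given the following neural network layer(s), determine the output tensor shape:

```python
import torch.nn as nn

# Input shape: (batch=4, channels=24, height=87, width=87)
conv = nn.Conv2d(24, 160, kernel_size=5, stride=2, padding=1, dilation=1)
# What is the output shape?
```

Input: (4, 24, 87, 87) -> Output: (4, 160, 43, 43)

Answer: (4, 160, 43, 43)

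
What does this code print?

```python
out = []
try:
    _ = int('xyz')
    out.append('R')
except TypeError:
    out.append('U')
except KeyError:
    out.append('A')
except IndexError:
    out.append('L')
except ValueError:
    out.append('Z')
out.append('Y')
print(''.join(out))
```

Execution trace: 'Z' (except ValueError) → 'Y' (after the try/except). Output: ZY

Answer: ZY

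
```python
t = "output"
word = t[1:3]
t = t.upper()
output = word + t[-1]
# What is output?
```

Trace:
`t = "output"` → t = 'output'
`word = t[1:3]` → word = 'ut'
`t = t.upper()` → t = 'OUTPUT'
`output = word + t[-1]` → output = 'utT'
So output = 'utT'

Answer: 'utT'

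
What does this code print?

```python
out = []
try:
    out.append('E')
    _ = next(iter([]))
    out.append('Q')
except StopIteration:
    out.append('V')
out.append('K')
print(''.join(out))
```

Execution trace: 'E' (try body) → 'V' (except StopIteration) → 'K' (after the try/except). Output: EVK

Answer: EVK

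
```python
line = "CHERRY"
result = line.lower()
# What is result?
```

Trace:
`line = "CHERRY"` → line = 'CHERRY'
`result = line.lower()` → result = 'cherry'
So result = 'cherry'

Answer: 'cherry'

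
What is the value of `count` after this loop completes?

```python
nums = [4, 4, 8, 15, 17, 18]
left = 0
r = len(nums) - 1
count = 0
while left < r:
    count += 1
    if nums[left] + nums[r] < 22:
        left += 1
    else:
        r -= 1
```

Steps to find pair summing to 22
`count` takes the values: 0 → 1 → 2 → 3 → 4 → 5

Answer: 5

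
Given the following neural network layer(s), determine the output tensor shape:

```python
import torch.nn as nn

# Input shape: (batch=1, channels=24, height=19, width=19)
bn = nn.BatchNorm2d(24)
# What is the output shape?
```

Input: (1, 24, 19, 19) -> Output: (1, 24, 19, 19)

Answer: (1, 24, 19, 19)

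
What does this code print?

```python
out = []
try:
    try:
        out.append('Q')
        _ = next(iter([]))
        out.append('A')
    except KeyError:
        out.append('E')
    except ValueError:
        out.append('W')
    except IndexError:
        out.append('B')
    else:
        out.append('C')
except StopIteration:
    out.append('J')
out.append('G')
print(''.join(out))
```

Execution trace: 'Q' (inner try body) → 'J' (outer except StopIteration) → 'G' (after the try/except). Output: QJG

Answer: QJG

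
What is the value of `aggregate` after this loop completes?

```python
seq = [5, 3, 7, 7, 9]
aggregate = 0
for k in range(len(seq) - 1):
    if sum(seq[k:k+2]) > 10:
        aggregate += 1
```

Count windows with sum > 10
`aggregate` takes the values: 0 → 1 → 2

Answer: 2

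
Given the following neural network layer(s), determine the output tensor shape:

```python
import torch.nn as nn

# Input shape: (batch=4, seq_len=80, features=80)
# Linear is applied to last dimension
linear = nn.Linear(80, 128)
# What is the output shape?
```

Input: (4, 80, 80) -> Output: (4, 80, 128)

Answer: (4, 80, 128)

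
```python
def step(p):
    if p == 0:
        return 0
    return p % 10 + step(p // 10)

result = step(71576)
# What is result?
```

Sum of digits of 71576: 6 + 7 + 5 + 1 + 7 = 26

Answer: 26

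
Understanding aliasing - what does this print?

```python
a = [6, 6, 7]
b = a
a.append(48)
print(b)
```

Key concept: basic list aliasing.
Step by step:
`a = [6, 6, 7]` → a = [6, 6, 7]
`b = a` → b = [6, 6, 7] (same object as a)
`a.append(48)` → a = [6, 6, 7, 48] (same object as b); b = [6, 6, 7, 48] (same object as a)
`print(b)` → prints [6, 6, 7, 48]

Answer: [6, 6, 7, 48]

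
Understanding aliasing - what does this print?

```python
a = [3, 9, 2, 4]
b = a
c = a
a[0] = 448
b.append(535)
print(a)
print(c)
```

Key concept: multiple aliases.
Step by step:
`a = [3, 9, 2, 4]` → a = [3, 9, 2, 4]
`b = a` → b = [3, 9, 2, 4] (same object as a)
`c = a` → c = [3, 9, 2, 4] (same object as a, b)
`a[0] = 448` → a = [448, 9, 2, 4] (same object as b, c); b = [448, 9, 2, 4] (same object as a, c); c = [448, 9, 2, 4] (same object as a, b)
`b.append(535)` → a = [448, 9, 2, 4, 535] (same object as b, c); b = [448, 9, 2, 4, 535] (same object as a, c); c = [448, 9, 2, 4, 535] (same object as a, b)
`print(a)` → prints [448, 9, 2, 4, 535]
`print(c)` → prints [448, 9, 2, 4, 535]

Answer:
[448, 9, 2, 4, 535]
[448, 9, 2, 4, 535]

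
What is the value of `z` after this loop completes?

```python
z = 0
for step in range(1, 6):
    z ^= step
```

XOR of 1 to 5
`z` takes the values: 0 → 1 → 3 → 0 → 4 → 1

Answer: 1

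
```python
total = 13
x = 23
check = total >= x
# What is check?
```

Trace:
`total = 13` → total = 13
`x = 23` → x = 23
`check = total >= x` → check = False
So check = False

Answer: False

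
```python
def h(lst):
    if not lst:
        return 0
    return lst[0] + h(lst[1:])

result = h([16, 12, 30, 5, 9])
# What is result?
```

16 + 12 + 30 + 5 + 9 + 0 = 72

Answer: 72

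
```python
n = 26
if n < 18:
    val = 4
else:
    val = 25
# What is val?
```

Trace:
`n = 26` → n = 26
`if n < 18: ...` → n < 18 is False, take else branch → val = 25
So val = 25

Answer: 25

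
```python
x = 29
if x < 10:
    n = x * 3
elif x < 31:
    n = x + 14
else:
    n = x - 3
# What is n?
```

Trace:
`x = 29` → x = 29
`if x < 10: ...` → x < 10 is False, x < 31 is True → n = 43
So n = 43

Answer: 43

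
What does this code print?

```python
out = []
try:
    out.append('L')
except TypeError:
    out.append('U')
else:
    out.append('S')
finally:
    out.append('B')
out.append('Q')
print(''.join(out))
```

Execution trace: 'L' (try body, no exception) → 'S' (else) → 'B' (finally) → 'Q' (after the try/except). Output: LSBQ

Answer: LSBQ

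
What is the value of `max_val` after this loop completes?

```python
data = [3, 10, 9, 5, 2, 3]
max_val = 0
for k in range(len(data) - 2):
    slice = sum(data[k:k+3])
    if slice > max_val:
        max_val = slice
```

Max sum of 3-element window in [3, 10, 9, 5, 2, 3]
`max_val` takes the values: 0 → 22 → 24

Answer: 24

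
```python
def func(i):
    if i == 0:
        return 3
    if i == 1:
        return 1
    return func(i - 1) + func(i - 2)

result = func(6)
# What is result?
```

Build up from base cases: func(0)=3, func(1)=1, func(2)=4, func(3)=5, func(4)=9, func(5)=14, func(6)=23

Answer: 23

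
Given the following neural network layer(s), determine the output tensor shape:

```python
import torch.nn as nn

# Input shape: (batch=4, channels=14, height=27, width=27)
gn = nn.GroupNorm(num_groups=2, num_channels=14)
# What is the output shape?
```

Input: (4, 14, 27, 27) -> Output: (4, 14, 27, 27)

Answer: (4, 14, 27, 27)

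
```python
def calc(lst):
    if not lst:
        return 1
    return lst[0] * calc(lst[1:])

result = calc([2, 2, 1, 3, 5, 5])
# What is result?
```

Product over [2, 2, 1, 3, 5, 5] = 2 * 2 * 1 * 3 * 5 * 5 = 300

Answer: 300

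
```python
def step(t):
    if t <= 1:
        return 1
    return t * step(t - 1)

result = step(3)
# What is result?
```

step(3) = 3 * 2 * 1 = 6

Answer: 6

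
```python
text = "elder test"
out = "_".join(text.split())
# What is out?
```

Trace:
`text = "elder test"` → text = 'elder test'
`out = "_".join(text.split())` → out = 'elder_test'
So out = 'elder_test'

Answer: 'elder_test'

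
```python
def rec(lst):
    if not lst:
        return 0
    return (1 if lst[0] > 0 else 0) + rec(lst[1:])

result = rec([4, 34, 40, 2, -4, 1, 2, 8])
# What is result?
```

Count of positive elements in [4, 34, 40, 2, -4, 1, 2, 8] = 7

Answer: 7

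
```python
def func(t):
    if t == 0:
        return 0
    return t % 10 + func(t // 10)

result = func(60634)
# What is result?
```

Sum of digits of 60634: 4 + 3 + 6 + 0 + 6 = 19

Answer: 19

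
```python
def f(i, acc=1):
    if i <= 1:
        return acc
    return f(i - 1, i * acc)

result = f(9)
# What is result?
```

Accumulator trace (n, acc): (9, 1) -> (8, 9) -> (7, 72) -> (6, 504) -> (5, 3024) -> (4, 15120) -> (3, 60480) -> (2, 181440) -> (1, 362880) -> return 362880

Answer: 362880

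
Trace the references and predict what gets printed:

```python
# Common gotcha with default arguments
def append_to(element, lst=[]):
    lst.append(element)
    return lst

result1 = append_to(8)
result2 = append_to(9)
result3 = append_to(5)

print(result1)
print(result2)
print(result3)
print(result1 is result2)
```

Key concept: mutable default argument gotcha.
Step by step:
`result1 = append_to(8)` → result1 = [8]
`result2 = append_to(9)` → result1 = [8, 9] (same object as result2); result2 = [8, 9] (same object as result1)
`result3 = append_to(5)` → result1 = [8, 9, 5] (same object as result2, result3); result2 = [8, 9, 5] (same object as result1, result3); result3 = [8, 9, 5] (same object as result1, result2)
`print(result1)` → prints [8, 9, 5]
`print(result2)` → prints [8, 9, 5]
`print(result3)` → prints [8, 9, 5]
`print(result1 is result2)` → prints True

Answer:
[8, 9, 5]
[8, 9, 5]
[8, 9, 5]
True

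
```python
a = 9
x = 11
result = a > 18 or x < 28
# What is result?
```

Trace:
`a = 9` → a = 9
`x = 11` → x = 11
`result = a > 18 or x < 28` → result = True
So result = True

Answer: True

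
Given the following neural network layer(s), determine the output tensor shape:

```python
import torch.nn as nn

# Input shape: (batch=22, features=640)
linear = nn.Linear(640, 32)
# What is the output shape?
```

Input: (22, 640) -> Output: (22, 32)

Answer: (22, 32)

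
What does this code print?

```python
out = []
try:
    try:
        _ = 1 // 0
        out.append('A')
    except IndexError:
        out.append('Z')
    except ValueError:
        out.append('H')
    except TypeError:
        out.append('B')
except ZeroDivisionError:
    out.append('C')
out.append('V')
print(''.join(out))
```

Execution trace: 'C' (outer except ZeroDivisionError) → 'V' (after the try/except). Output: CV

Answer: CV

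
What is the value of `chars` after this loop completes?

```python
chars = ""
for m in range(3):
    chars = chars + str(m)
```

Concatenate digits 0 to 2
`chars` takes the values: "" → "0" → "01" → "012"

Answer: "012"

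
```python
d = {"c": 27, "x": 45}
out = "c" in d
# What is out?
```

Trace:
`d = {"c": 27, "x": 45}` → d = {'c': 27, 'x': 45}
`out = "c" in d` → out = True
So out = True

Answer: True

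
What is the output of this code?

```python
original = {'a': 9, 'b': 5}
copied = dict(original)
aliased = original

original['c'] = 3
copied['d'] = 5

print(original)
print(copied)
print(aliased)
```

Key concept: dict() creates copy, assignment creates alias.
Step by step:
`original = {'a': 9, 'b': 5}` → original = {'a': 9, 'b': 5}
`copied = dict(original)` → copied = {'a': 9, 'b': 5}
`aliased = original` → aliased = {'a': 9, 'b': 5} (same object as original)
`original['c'] = 3` → original = {'a': 9, 'b': 5, 'c': 3} (same object as aliased); aliased = {'a': 9, 'b': 5, 'c': 3} (same object as original)
`copied['d'] = 5` → copied = {'a': 9, 'b': 5, 'd': 5}
`print(original)` → prints {'a': 9, 'b': 5, 'c': 3}
`print(copied)` → prints {'a': 9, 'b': 5, 'd': 5}
`print(aliased)` → prints {'a': 9, 'b': 5, 'c': 3}

Answer:
{'a': 9, 'b': 5, 'c': 3}
{'a': 9, 'b': 5, 'd': 5}
{'a': 9, 'b': 5, 'c': 3}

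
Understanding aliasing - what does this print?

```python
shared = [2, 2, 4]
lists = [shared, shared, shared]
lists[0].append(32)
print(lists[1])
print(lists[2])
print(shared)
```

Key concept: list of same reference.
Step by step:
`shared = [2, 2, 4]` → shared = [2, 2, 4]
`lists = [shared, shared, shared]` → lists = [[2, 2, 4], [2, 2, 4], [2, 2, 4]]
`lists[0].append(32)` → shared = [2, 2, 4, 32]; lists = [[2, 2, 4, 32], [2, 2, 4, 32], [2, 2, 4, 32]]
`print(lists[1])` → prints [2, 2, 4, 32]
`print(lists[2])` → prints [2, 2, 4, 32]
`print(shared)` → prints [2, 2, 4, 32]

Answer:
[2, 2, 4, 32]
[2, 2, 4, 32]
[2, 2, 4, 32]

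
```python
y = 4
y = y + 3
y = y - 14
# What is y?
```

Trace:
`y = 4` → y = 4
`y = y + 3` → y = 7
`y = y - 14` → y = -7
So y = -7

Answer: -7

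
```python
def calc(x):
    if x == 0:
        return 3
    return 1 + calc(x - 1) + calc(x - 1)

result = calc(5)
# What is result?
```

calc(x) = 1 + 2·calc(x-1), calc(0)=3. Closed form: (3+1)·2^5 - 1 = 127.

Answer: 127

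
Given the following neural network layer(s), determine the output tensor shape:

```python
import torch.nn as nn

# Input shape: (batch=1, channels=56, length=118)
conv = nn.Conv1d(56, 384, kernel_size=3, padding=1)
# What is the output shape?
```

Input: (1, 56, 118) -> Output: (1, 384, 118)

Answer: (1, 384, 118)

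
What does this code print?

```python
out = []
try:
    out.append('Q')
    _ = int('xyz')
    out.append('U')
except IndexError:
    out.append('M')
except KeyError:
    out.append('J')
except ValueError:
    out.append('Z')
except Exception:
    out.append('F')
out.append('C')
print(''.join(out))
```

Execution trace: 'Q' (try body) → 'Z' (except ValueError) → 'C' (after the try/except). Output: QZC

Answer: QZC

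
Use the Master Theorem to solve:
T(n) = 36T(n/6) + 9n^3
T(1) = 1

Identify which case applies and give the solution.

a=36, b=6, f(n)=9n^3. log_6(36) = 2. Since c=3 > 2 and the regularity condition holds (36(n/6)^3 = (36/6^3)n^3 with 36/6^3 < 1), Case 3 applies: T(n) = Θ(f(n)) = O(n^3).

Answer: O(n^3) - Case 3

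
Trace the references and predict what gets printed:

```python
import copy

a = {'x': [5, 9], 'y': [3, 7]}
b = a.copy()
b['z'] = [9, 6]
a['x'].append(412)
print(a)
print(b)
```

Key concept: shallow copy of dict with mutable values.
Step by step:
`a = {'x': [5, 9], 'y': [3, 7]}` → a = {'x': [5, 9], 'y': [3, 7]}
`b = a.copy()` → b = {'x': [5, 9], 'y': [3, 7]}
`b['z'] = [9, 6]` → b = {'x': [5, 9], 'y': [3, 7], 'z': [9, 6]}
`a['x'].append(412)` → a = {'x': [5, 9, 412], 'y': [3, 7]}; b = {'x': [5, 9, 412], 'y': [3, 7], 'z': [9, 6]}
`print(a)` → prints {'x': [5, 9, 412], 'y': [3, 7]}
`print(b)` → prints {'x': [5, 9, 412], 'y': [3, 7], 'z': [9, 6]}

Answer:
{'x': [5, 9, 412], 'y': [3, 7]}
{'x': [5, 9, 412], 'y': [3, 7], 'z': [9, 6]}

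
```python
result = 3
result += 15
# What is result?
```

Trace:
`result = 3` → result = 3
`result += 15` → result = 18
So result = 18

Answer: 18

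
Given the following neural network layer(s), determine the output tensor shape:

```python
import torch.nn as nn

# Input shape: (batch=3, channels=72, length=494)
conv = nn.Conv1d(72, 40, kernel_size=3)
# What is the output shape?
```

Input: (3, 72, 494) -> Output: (3, 40, 492)

Answer: (3, 40, 492)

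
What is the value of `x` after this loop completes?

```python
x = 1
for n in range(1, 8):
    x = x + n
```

Start at 1, add 1 through 7
`x` takes the values: 1 → 2 → 4 → 7 → 11 → 16 → 22 → 29

Answer: 29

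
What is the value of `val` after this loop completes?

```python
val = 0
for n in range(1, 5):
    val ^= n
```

XOR of 1 to 4
`val` takes the values: 0 → 1 → 3 → 0 → 4

Answer: 4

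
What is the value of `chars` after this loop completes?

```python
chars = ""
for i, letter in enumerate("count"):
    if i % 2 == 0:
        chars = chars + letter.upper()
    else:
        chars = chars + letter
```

Uppercase even positions in 'count'
`chars` takes the values: "" → "C" → "Co" → "CoU" → "CoUn" → "CoUnT"

Answer: "CoUnT"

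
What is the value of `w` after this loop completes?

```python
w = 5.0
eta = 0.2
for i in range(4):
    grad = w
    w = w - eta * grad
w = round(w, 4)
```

Gradient descent: w = 5.0 * (1 - 0.2)^4
`w` takes the values: 5.0 → 4.0 → 3.2 → 2.56 → 2.048

Answer: 2.048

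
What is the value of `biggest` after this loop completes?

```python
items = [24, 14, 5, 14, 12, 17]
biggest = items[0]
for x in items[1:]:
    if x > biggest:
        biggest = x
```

Maximum of [24, 14, 5, 14, 12, 17]
`biggest` takes the values: 24

Answer: 24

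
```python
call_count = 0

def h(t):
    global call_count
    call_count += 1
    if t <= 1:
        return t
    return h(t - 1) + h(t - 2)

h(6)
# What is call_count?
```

Calls(t) = 1 + Calls(t-1) + Calls(t-2); Calls(0)=Calls(1)=1. For t=6 this gives 25.

Answer: 25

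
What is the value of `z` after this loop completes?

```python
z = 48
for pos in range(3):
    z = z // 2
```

Halve 3 times: 48 // 2^3 = 6
`z` takes the values: 48 → 24 → 12 → 6

Answer: 6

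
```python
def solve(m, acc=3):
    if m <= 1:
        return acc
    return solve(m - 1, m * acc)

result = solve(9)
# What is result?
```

Accumulator trace (n, acc): (9, 3) -> (8, 27) -> (7, 216) -> (6, 1512) -> (5, 9072) -> (4, 45360) -> (3, 181440) -> (2, 544320) -> (1, 1088640) -> return 1088640

Answer: 1088640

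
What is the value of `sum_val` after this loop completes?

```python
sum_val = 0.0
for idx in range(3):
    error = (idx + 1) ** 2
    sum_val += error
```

Sum of squared losses 1² + 2² + ... + 3²
`sum_val` takes the values: 0.0 → 1.0 → 5.0 → 14.0

Answer: 14.0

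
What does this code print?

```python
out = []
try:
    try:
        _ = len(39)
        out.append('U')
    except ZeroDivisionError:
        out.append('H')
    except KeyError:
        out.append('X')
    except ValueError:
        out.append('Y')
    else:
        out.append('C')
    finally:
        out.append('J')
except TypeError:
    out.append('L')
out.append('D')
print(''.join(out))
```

Execution trace: 'J' (finally) → 'L' (outer except TypeError) → 'D' (after the try/except). Output: JLD

Answer: JLD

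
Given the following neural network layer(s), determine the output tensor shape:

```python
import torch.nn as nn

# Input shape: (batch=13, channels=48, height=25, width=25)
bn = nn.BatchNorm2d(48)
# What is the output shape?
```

Input: (13, 48, 25, 25) -> Output: (13, 48, 25, 25)

Answer: (13, 48, 25, 25)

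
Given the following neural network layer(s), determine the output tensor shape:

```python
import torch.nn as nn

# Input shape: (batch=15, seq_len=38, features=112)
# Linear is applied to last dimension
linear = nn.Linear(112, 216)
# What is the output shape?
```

Input: (15, 38, 112) -> Output: (15, 38, 216)

Answer: (15, 38, 216)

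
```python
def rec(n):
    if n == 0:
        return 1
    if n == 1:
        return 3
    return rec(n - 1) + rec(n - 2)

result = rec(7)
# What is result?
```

Build up from base cases: rec(0)=1, rec(1)=3, rec(2)=4, rec(3)=7, rec(4)=11, rec(5)=18, rec(6)=29, ..., rec(7)=47

Answer: 47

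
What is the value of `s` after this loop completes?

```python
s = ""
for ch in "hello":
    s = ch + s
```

Reverse 'hello'
`s` takes the values: "" → "h" → "eh" → "leh" → "lleh" → "olleh"

Answer: "olleh"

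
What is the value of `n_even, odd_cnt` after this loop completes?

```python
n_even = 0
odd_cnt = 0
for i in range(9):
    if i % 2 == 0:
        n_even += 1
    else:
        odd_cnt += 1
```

Count evens and odds in range(9)
`n_even, odd_cnt` takes the values: (0, 0) → (1, 0) → (1, 1) → (2, 1) → (2, 2) → (3, 2) → (3, 3) → (4, 3) → (4, 4) → (5, 4)

Answer: 5, 4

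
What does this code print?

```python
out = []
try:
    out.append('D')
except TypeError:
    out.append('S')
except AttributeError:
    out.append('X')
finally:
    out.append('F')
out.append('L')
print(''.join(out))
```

Execution trace: 'D' (try body, no exception) → 'F' (finally) → 'L' (after the try/except). Output: DFL

Answer: DFL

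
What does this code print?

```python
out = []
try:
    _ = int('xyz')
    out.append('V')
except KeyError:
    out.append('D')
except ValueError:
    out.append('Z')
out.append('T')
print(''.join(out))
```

Execution trace: 'Z' (except ValueError) → 'T' (after the try/except). Output: ZT

Answer: ZT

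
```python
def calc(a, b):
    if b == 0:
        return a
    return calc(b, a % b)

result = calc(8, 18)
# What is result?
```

calc(8, 18) -> calc(18, 8) -> calc(8, 2) -> calc(2, 0) -> 2

Answer: 2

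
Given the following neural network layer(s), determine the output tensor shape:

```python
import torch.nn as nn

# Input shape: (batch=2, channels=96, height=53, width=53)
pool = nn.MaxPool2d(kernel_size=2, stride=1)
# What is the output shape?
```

Input: (2, 96, 53, 53) -> Output: (2, 96, 52, 52)

Answer: (2, 96, 52, 52)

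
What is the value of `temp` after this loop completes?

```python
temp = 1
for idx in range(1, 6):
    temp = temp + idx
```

Start at 1, add 1 through 5
`temp` takes the values: 1 → 2 → 4 → 7 → 11 → 16

Answer: 16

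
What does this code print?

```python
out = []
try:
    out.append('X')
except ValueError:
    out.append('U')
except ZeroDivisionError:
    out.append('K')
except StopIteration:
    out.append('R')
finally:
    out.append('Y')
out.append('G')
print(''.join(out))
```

Execution trace: 'X' (try body, no exception) → 'Y' (finally) → 'G' (after the try/except). Output: XYG

Answer: XYG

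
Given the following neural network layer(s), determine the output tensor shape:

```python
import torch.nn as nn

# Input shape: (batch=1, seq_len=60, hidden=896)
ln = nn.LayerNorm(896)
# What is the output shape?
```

Input: (1, 60, 896) -> Output: (1, 60, 896)

Answer: (1, 60, 896)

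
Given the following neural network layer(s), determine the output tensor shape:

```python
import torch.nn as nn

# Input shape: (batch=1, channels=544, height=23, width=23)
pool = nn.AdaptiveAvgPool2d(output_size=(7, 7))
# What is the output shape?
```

Input: (1, 544, 23, 23) -> Output: (1, 544, 7, 7)

Answer: (1, 544, 7, 7)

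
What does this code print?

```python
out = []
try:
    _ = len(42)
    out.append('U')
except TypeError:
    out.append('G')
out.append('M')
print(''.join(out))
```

Execution trace: 'G' (except TypeError) → 'M' (after the try/except). Output: GM

Answer: GM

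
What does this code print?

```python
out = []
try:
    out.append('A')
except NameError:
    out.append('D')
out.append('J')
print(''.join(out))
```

Execution trace: 'A' (try body, no exception) → 'J' (after the try/except). Output: AJ

Answer: AJ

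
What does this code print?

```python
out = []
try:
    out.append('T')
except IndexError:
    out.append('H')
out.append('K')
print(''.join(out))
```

Execution trace: 'T' (try body, no exception) → 'K' (after the try/except). Output: TK

Answer: TK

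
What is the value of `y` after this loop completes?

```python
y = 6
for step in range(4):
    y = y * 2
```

Multiply by 2, 4 times: 6 * 2^4 = 96
`y` takes the values: 6 → 12 → 24 → 48 → 96

Answer: 96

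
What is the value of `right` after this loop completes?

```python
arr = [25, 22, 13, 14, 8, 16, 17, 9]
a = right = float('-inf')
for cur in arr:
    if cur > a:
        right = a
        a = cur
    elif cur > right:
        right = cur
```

Second largest (with repeats) in [25, 22, 13, 14, 8, 16, 17, 9]
`right` takes the values: -inf → 22

Answer: 22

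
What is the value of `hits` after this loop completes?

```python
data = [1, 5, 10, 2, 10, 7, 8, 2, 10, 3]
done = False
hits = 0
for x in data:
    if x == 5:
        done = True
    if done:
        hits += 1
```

Count elements after first 5 in [1, 5, 10, 2, 10, 7, 8, 2, 10, 3]
`hits` takes the values: 0 → 1 → 2 → 3 → 4 → 5 → 6 → 7 → 8 → 9

Answer: 9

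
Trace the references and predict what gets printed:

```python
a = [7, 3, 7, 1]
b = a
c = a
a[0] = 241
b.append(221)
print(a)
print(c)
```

Key concept: multiple aliases.
Step by step:
`a = [7, 3, 7, 1]` → a = [7, 3, 7, 1]
`b = a` → b = [7, 3, 7, 1] (same object as a)
`c = a` → c = [7, 3, 7, 1] (same object as a, b)
`a[0] = 241` → a = [241, 3, 7, 1] (same object as b, c); b = [241, 3, 7, 1] (same object as a, c); c = [241, 3, 7, 1] (same object as a, b)
`b.append(221)` → a = [241, 3, 7, 1, 221] (same object as b, c); b = [241, 3, 7, 1, 221] (same object as a, c); c = [241, 3, 7, 1, 221] (same object as a, b)
`print(a)` → prints [241, 3, 7, 1, 221]
`print(c)` → prints [241, 3, 7, 1, 221]

Answer:
[241, 3, 7, 1, 221]
[241, 3, 7, 1, 221]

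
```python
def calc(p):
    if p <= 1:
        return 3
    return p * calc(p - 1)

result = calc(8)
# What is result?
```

calc(8) = 8 * 7 * 6 * 5 * 4 * 3 * 2 * 3 = 120960

Answer: 120960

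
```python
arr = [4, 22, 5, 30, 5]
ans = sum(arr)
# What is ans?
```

Trace:
`arr = [4, 22, 5, 30, 5]` → arr = [4, 22, 5, 30, 5]
`ans = sum(arr)` → ans = 66
So ans = 66

Answer: 66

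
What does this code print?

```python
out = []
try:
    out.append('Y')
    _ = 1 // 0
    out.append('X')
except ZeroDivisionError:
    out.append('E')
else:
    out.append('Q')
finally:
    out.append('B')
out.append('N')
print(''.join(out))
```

Execution trace: 'Y' (try body) → 'E' (except ZeroDivisionError) → 'B' (finally) → 'N' (after the try/except). Output: YEBN

Answer: YEBN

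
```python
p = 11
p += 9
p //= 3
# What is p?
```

Trace:
`p = 11` → p = 11
`p += 9` → p = 20
`p //= 3` → p = 6
So p = 6

Answer: 6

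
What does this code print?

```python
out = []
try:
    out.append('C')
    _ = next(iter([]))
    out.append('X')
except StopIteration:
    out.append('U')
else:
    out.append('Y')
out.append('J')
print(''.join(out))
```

Execution trace: 'C' (try body) → 'U' (except StopIteration) → 'J' (after the try/except). Output: CUJ

Answer: CUJ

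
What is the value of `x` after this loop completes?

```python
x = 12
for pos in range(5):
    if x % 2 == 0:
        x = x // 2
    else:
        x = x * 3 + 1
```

Collatz-style transformation from 12
`x` takes the values: 12 → 6 → 3 → 10 → 5 → 16

Answer: 16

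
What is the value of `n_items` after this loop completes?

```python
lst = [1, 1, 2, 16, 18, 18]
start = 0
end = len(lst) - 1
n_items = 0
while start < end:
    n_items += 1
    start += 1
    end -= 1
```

Iterations until pointers meet (list length 6)
`n_items` takes the values: 0 → 1 → 2 → 3

Answer: 3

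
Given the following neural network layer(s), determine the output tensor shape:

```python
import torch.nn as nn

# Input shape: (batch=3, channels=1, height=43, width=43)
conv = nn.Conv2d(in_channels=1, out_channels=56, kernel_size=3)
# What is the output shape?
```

Input: (3, 1, 43, 43) -> Output: (3, 56, 41, 41)

Answer: (3, 56, 41, 41)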